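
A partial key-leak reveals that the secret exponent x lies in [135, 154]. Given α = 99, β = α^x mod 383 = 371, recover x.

151

Compute 99^135 mod 383 = 380, then multiply by 99 repeatedly:
  99^135=380  99^136=86  99^137=88  99^138=286  99^139=355
  99^140=292  99^141=183  99^142=116  99^143=377  99^144=172
  99^145=176  99^146=189  99^147=327  99^148=201  99^149=366
  99^150=232  99^151=371
Found 371 at exponent 151.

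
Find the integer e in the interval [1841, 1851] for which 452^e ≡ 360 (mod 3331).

1849

Compute 452^1841 mod 3331 = 430, then multiply by 452 repeatedly:
  452^1841=430  452^1842=1162  452^1843=2257  452^1844=878  452^1845=467
  452^1846=1231  452^1847=135  452^1848=1062  452^1849=360
Found 360 at exponent 1849.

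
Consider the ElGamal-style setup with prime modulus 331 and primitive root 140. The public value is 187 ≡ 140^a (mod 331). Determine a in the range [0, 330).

219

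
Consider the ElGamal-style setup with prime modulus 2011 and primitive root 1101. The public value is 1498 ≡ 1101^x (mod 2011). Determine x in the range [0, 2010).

899

Baby-step giant-step with m = ceil(sqrt(2010)) = 45.
Baby table (1101^j mod 2011 for j=0..44):
  0:1  1:1101  2:1579  3:975  4:1612  5:1110  6:1433  7:1109
  8:332  9:1541  10:1368  11:1940  12:258  13:507  14:1160  15:175
  16:1630  17:818  18:1701  19:560  20:1194  21:1411  22:1019  23:1792
  24:201  25:91  26:1652  27:908  28:241  29:1900  30:460  31:1699
  32:369  33:47  34:1472  35:1817  36:1583  37:1357  38:1895  39:988
  40:1848  41:1527  42:31  43:1955  44:685
Giant step factor: 1101^(-45) ≡ 972 (mod 2011).
Scan 1498·972^i mod 2011 for i = 0, 1, …:
  i=0: 1498   i=1: 92   i=2: 940   i=3: 686
  i=4: 1151   i=5: 656   i=6: 145   i=7: 170
  i=8: 338   i=9: 743     …   i=18: 880
  i=19: 685
Match at i=19, j=44: x = 19·45 + 44 = 899.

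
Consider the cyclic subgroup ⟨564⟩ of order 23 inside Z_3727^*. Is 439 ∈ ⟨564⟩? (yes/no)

⟨564⟩ has order 23; its elements mod 3727 are {1, 416, 439, 543, 557, 564, 638, 791, 797, 801, 908, 1080, 1301, 1513, 1614, 1619, 2040, 2268, 2611, 2644, 3272, 3550, 3576}.
439 is in this set.

yes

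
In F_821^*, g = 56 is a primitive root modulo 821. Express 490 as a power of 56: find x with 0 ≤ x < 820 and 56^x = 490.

539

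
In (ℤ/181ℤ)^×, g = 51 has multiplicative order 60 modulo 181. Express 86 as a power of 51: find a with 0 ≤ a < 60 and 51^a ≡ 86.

11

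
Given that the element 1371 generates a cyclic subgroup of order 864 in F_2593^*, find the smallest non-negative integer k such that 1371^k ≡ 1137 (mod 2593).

576

Baby-step giant-step with m = ceil(sqrt(864)) = 30.
Baby table (1371^j mod 2593 for j=0..29):
  0:1  1:1371  2:2309  3:2179  4:273  5:891  6:258  7:1070
  8:1925  9:2094  10:423  11:1694  12:1739  13:1202  14:1387  15:908
  16:228  17:1428  18:73  19:1549  20:12  21:894  22:1778  23:218
  24:683  25:320  26:503  27:2468  28:2356  29:1791
Giant step factor: 1371^(-30) ≡ 165 (mod 2593).
Scan 1137·165^i mod 2593 for i = 0, 1, …:
  i=0: 1137   i=1: 909   i=2: 2184   i=3: 2526
  i=4: 1910   i=5: 1397   i=6: 2321   i=7: 1794
  i=8: 408   i=9: 2495     …   i=18: 143
  i=19: 258
Match at i=19, j=6: k = 19·30 + 6 = 576.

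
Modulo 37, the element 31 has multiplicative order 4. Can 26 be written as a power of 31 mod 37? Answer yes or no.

26 ∈ ⟨31⟩ iff 26^4 ≡ 1 (mod 37), since |⟨31⟩| = 4.
26^4 mod 37 = 26.
Since 26 ≠ 1, 26 does not lie in the subgroup.

no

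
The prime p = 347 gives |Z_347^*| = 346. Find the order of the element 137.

The order of 137 must divide p − 1 = 346 = 2 · 173.
Divisors: 1, 2, 173, 346.
Check each in increasing order: 137^1 ≡ 137;  137^2 ≡ 31;  137^173 ≡ 1.
Smallest exponent giving 1 is 173.

173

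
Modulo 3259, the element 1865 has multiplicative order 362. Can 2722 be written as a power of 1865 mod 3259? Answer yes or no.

2722 ∈ ⟨1865⟩ iff 2722^362 ≡ 1 (mod 3259), since |⟨1865⟩| = 362.
2722^362 mod 3259 = 1.
Since 1 = 1, 2722 lies in the subgroup.

yes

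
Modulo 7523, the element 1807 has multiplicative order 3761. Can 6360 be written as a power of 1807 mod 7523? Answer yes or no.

no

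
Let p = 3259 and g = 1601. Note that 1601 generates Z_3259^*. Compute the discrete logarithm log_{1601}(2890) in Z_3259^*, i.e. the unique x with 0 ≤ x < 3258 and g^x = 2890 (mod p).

2977

Baby-step giant-step with m = ceil(sqrt(3258)) = 58.
Baby table (1601^j mod 3259 for j=0..57):
  0:1  1:1601  2:1627  3:886  4:821  5:1044  6:2836  7:649
  8:2687  9:7  10:1430  11:1612  12:2943  13:2488  14:790  15:298
  16:1284  17:2514  18:49  19:233  20:1507  21:1047  22:1121  23:2271
  24:2086  25:2470  26:1303  27:343  28:1631  29:772  30:811  31:1329
  32:2861  33:1566  34:995  35:2603  36:2401  37:1640  38:2145  39:2418
  40:2785  41:473  42:1185  43:447  44:1926  45:512  46:1703  47:1979
  48:631  49:3200  50:52  51:1777  52:3129  53:446  54:325  55:2144
  56:817  57:1158
Giant step factor: 1601^(-58) ≡ 1231 (mod 3259).
Scan 2890·1231^i mod 3259 for i = 0, 1, …:
  i=0: 2890   i=1: 2021   i=2: 1234   i=3: 360
  i=4: 3195   i=5: 2691   i=6: 1477   i=7: 2924
  i=8: 1508   i=9: 1977     …   i=50: 1541
  i=51: 233
Match at i=51, j=19: x = 51·58 + 19 = 2977.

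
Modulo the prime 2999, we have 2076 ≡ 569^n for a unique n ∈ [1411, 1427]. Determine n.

1411

Compute 569^1411 mod 2999 = 2076, then multiply by 569 repeatedly:
  569^1411=2076
Found 2076 at exponent 1411.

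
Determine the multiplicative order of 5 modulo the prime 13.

The order of 5 must divide p − 1 = 12 = 2^2 · 3.
Divisors: 1, 2, 3, 4, 6, 12.
Check each in increasing order: 5^1 ≡ 5;  5^2 ≡ 12;  5^3 ≡ 8;  5^4 ≡ 1.
Smallest exponent giving 1 is 4.

4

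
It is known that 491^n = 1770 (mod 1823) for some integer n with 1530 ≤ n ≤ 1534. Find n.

1532

Compute 491^1530 mod 1823 = 1192, then multiply by 491 repeatedly:
  491^1530=1192  491^1531=89  491^1532=1770
Found 1770 at exponent 1532.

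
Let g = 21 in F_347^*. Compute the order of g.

346

The order of 21 must divide p − 1 = 346 = 2 · 173.
Divisors: 1, 2, 173, 346.
Check each in increasing order: 21^1 ≡ 21;  21^2 ≡ 94;  21^173 ≡ 346;  21^346 ≡ 1.
Smallest exponent giving 1 is 346.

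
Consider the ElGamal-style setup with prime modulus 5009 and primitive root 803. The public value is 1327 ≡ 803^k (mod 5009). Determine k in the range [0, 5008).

Baby-step giant-step with m = ceil(sqrt(5008)) = 71.
Baby table (803^j mod 5009 for j=0..70):
  0:1  1:803  2:3657  3:1297  4:4628  5:4615  6:4194  7:1734
  8:4909  9:4853  10:4966  11:534  12:3037  13:4337  14:1356  15:1915
  16:4991  17:573  18:4300  19:1699  20:1849  21:2083  22:4652  23:3851
  24:1800  25:2808  26:774  27:406  28:433  29:2078  30:637  31:593
  32:324  33:4713  34:2744  35:4481  36:1781  37:2578  38:1417  39:808
  40:2663  41:4555  42:1095  43:2710  44:2224  45:2668  46:3561  47:4353
  48:4186  49:319  50:698  51:4495  52:3005  53:3686  54:4548  55:483
  56:2156  57:3163  58:326  59:1310  60:40  61:2066  62:1019  63:1790
  64:4796  65:4276  66:2463  67:4243  68:1009  69:3778  70:3289
Giant step factor: 803^(-71) ≡ 3159 (mod 5009).
Scan 1327·3159^i mod 5009 for i = 0, 1, …:
  i=0: 1327   i=1: 4469   i=2: 2209   i=3: 694
  i=4: 3413   i=5: 2299   i=6: 4500   i=7: 4967
  i=8: 2565   i=9: 3282     …   i=39: 1735
  i=40: 1019
Match at i=40, j=62: k = 40·71 + 62 = 2902.

2902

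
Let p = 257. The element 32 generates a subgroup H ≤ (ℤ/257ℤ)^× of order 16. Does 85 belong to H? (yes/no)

no

⟨32⟩ has order 16; its elements mod 257 are {1, 2, 4, 8, 16, 32, 64, 128, 129, 193, 225, 241, 249, 253, 255, 256}.
85 is not in this set.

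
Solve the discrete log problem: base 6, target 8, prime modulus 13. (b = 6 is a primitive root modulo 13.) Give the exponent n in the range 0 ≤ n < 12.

Successive powers of 6 modulo 13:
  6^0=1  6^1=6  6^2=10  6^3=8
So 6^3 ≡ 8 (mod 13), giving n = 3.

3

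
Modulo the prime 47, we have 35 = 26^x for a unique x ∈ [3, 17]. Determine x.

Compute 26^3 mod 47 = 45, then multiply by 26 repeatedly:
  26^3=45  26^4=42  26^5=11  26^6=4  26^7=10
  26^8=25  26^9=39  26^10=27  26^11=44  26^12=16
  26^13=40  26^14=6  26^15=15  26^16=14  26^17=35
Found 35 at exponent 17.

17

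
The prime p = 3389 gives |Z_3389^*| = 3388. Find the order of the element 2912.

The order of 2912 must divide p − 1 = 3388 = 2^2 · 7 · 11^2.
Divisors: 1, 2, 4, 7, 11, 14, 22, 28, 44, 77, 121, 154, 242, 308, 484, 847, 1694, 3388.
Check each in increasing order: 2912^1 ≡ 2912;  2912^2 ≡ 466;  2912^4 ≡ 260;  2912^7 ≡ 2686;  2912^11 ≡ 226;  2912^14 ≡ 2804;  2912^22 ≡ 241;  2912^28 ≡ 3325;  2912^44 ≡ 468;  2912^77 ≡ 1419;  2912^121 ≡ 3237;  2912^154 ≡ 495;  2912^242 ≡ 2770;  2912^308 ≡ 1017;  2912^484 ≡ 204;  2912^847 ≡ 2045;  2912^1694 ≡ 3388;  2912^3388 ≡ 1.
Smallest exponent giving 1 is 3388.

3388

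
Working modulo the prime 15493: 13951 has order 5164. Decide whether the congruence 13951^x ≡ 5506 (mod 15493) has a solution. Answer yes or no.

no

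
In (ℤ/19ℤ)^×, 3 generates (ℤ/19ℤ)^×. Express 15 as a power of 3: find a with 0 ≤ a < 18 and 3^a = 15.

5

Successive powers of 3 modulo 19:
  3^0=1  3^1=3  3^2=9  3^3=8  3^4=5  3^5=15
So 3^5 ≡ 15 (mod 19), giving a = 5.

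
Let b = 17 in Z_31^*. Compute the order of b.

The order of 17 must divide p − 1 = 30 = 2 · 3 · 5.
Divisors: 1, 2, 3, 5, 6, 10, 15, 30.
Check each in increasing order: 17^1 ≡ 17;  17^2 ≡ 10;  17^3 ≡ 15;  17^5 ≡ 26;  17^6 ≡ 8;  17^10 ≡ 25;  17^15 ≡ 30;  17^30 ≡ 1.
Smallest exponent giving 1 is 30.

30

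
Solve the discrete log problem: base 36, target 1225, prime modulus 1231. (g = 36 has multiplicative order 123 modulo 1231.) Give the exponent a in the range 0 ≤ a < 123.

Baby-step giant-step with m = ceil(sqrt(123)) = 12.
Baby table (36^j mod 1231 for j=0..11):
  0:1  1:36  2:65  3:1109  4:532  5:687  6:112  7:339
  8:1125  9:1108  10:496  11:622
Giant step factor: 36^(-12) ≡ 121 (mod 1231).
Scan 1225·121^i mod 1231 for i = 0, 1, …:
  i=0: 1225   i=1: 505   i=2: 786   i=3: 319
  i=4: 438   i=5: 65
Match at i=5, j=2: a = 5·12 + 2 = 62.

62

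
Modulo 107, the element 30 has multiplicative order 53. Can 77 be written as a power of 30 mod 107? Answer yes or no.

77 ∈ ⟨30⟩ iff 77^53 ≡ 1 (mod 107), since |⟨30⟩| = 53.
77^53 mod 107 = 106.
Since 106 ≠ 1, 77 does not lie in the subgroup.

no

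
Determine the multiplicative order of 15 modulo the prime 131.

65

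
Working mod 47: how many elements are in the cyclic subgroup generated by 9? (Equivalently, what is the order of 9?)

23

The order of 9 must divide p − 1 = 46 = 2 · 23.
Divisors: 1, 2, 23, 46.
Check each in increasing order: 9^1 ≡ 9;  9^2 ≡ 34;  9^23 ≡ 1.
Smallest exponent giving 1 is 23.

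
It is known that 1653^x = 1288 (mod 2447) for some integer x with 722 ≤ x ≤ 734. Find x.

Compute 1653^722 mod 2447 = 181, then multiply by 1653 repeatedly:
  1653^722=181  1653^723=659  1653^724=412  1653^725=770  1653^726=370
  1653^727=2307  1653^728=1045  1653^729=2250  1653^730=2257  1653^731=1593
  1653^732=257  1653^733=1490  1653^734=1288
Found 1288 at exponent 734.

734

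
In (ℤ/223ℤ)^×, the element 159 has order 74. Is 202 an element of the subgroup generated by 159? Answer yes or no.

no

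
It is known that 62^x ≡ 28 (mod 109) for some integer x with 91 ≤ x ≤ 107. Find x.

98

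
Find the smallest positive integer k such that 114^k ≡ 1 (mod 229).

76

The order of 114 must divide p − 1 = 228 = 2^2 · 3 · 19.
Divisors: 1, 2, 3, 4, 6, 12, 19, 38, 57, 76, 114, 228.
Check each in increasing order: 114^1 ≡ 114;  114^2 ≡ 172;  114^3 ≡ 143;  114^4 ≡ 43;  114^6 ≡ 68;  114^12 ≡ 44;  114^19 ≡ 107;  114^38 ≡ 228;  114^57 ≡ 122;  114^76 ≡ 1.
Smallest exponent giving 1 is 76.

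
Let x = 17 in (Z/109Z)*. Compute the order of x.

The order of 17 must divide p − 1 = 108 = 2^2 · 3^3.
Divisors: 1, 2, 3, 4, 6, 9, 12, 18, 27, 36, 54, 108.
Check each in increasing order: 17^1 ≡ 17;  17^2 ≡ 71;  17^3 ≡ 8;  17^4 ≡ 27;  17^6 ≡ 64;  17^9 ≡ 76;  17^12 ≡ 63;  17^18 ≡ 108;  17^27 ≡ 33;  17^36 ≡ 1.
Smallest exponent giving 1 is 36.

36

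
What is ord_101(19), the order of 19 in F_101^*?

The order of 19 must divide p − 1 = 100 = 2^2 · 5^2.
Divisors: 1, 2, 4, 5, 10, 20, 25, 50, 100.
Check each in increasing order: 19^1 ≡ 19;  19^2 ≡ 58;  19^4 ≡ 31;  19^5 ≡ 84;  19^10 ≡ 87;  19^20 ≡ 95;  19^25 ≡ 1.
Smallest exponent giving 1 is 25.

25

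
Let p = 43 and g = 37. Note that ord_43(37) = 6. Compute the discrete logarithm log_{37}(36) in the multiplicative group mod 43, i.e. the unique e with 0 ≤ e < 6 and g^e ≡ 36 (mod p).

Successive powers of 37 modulo 43:
  37^0=1  37^1=37  37^2=36
So 37^2 ≡ 36 (mod 43), giving e = 2.

2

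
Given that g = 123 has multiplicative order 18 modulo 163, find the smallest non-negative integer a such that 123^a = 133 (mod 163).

Successive powers of 123 modulo 163:
  123^0=1  123^1=123  123^2=133
So 123^2 ≡ 133 (mod 163), giving a = 2.

2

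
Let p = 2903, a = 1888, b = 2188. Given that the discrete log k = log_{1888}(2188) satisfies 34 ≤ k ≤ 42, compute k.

42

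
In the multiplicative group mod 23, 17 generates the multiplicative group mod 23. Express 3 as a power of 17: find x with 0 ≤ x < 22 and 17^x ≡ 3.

Successive powers of 17 modulo 23:
  17^0=1  17^1=17  17^2=13  17^3=14  17^4=8  17^5=21
  17^6=12  17^7=20  17^8=18  17^9=7  17^10=4  17^11=22
  17^12=6  17^13=10  17^14=9  17^15=15  17^16=2  17^17=11
  17^18=3
So 17^18 ≡ 3 (mod 23), giving x = 18.

18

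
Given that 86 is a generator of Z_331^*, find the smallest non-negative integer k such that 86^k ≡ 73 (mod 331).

183

Baby-step giant-step with m = ceil(sqrt(330)) = 19.
Baby table (86^j mod 331 for j=0..18):
  0:1  1:86  2:114  3:205  4:87  5:200  6:319  7:292
  8:287  9:188  10:280  11:248  12:144  13:137  14:197  15:61
  16:281  17:3  18:258
Giant step factor: 86^(-19) ≡ 301 (mod 331).
Scan 73·301^i mod 331 for i = 0, 1, …:
  i=0: 73   i=1: 127   i=2: 162   i=3: 105
  i=4: 160   i=5: 165   i=6: 15   i=7: 212
  i=8: 260   i=9: 144
Match at i=9, j=12: k = 9·19 + 12 = 183.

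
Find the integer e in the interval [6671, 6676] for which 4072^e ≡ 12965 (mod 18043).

6671

Compute 4072^6671 mod 18043 = 12965, then multiply by 4072 repeatedly:
  4072^6671=12965
Found 12965 at exponent 6671.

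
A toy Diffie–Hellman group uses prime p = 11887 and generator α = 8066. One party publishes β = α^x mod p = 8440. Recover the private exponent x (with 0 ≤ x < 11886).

2272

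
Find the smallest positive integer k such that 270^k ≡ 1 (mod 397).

198

The order of 270 must divide p − 1 = 396 = 2^2 · 3^2 · 11.
Divisors: 1, 2, 3, 4, 6, 9, 11, 12, 18, 22, 33, 36, 44, 66, 99, 132, 198, 396.
Check each in increasing order: 270^1 ≡ 270;  270^2 ≡ 249;  270^3 ≡ 137;  270^4 ≡ 69;  270^6 ≡ 110;  270^9 ≡ 381;  270^11 ≡ 383;  270^12 ≡ 190;  270^18 ≡ 256;  270^22 ≡ 196;  270^33 ≡ 35;  270^36 ≡ 31;  270^44 ≡ 304;  270^66 ≡ 34;  270^99 ≡ 396;  270^132 ≡ 362;  270^198 ≡ 1.
Smallest exponent giving 1 is 198.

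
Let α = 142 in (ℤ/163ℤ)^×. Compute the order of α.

54

The order of 142 must divide p − 1 = 162 = 2 · 3^4.
Divisors: 1, 2, 3, 6, 9, 18, 27, 54, 81, 162.
Check each in increasing order: 142^1 ≡ 142;  142^2 ≡ 115;  142^3 ≡ 30;  142^6 ≡ 85;  142^9 ≡ 105;  142^18 ≡ 104;  142^27 ≡ 162;  142^54 ≡ 1.
Smallest exponent giving 1 is 54.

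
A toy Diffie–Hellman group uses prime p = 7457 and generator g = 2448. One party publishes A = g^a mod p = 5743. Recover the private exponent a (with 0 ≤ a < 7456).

76

Baby-step giant-step with m = ceil(sqrt(7456)) = 87.
Baby table (2448^j mod 7457 for j=0..86):
  0:1  1:2448  2:4733  3:5663  4:461  5:2521  6:4469  7:693
  8:3725  9:6346  10:2077  11:6279  12:2115  13:2362  14:3001  15:1303
  16:5605  17:160  18:3916  19:4123  20:3783  21:6647  22:682  23:6625
  24:6482  25:6897  26:1208  27:4212  28:5402  29:2835  30:5070  31:2912
  32:7141  33:1960  34:3229  35:172  36:3464  37:1263  38:4626  39:4722
  40:1106  41:597  42:7341  43:6855  44:2790  45:6765  46:6180  47:5844
  48:3586  49:1639  50:406  51:2107  52:5149  53:2422  54:741  55:1917
  56:2363  57:5449  58:6036  59:3811  60:621  61:6437  62:1135  63:4476
  64:2915  65:7028  66:1245  67:5304  68:1555  69:3570  70:7213  71:6705
  72:983  73:5230  74:6828  75:3807  76:5743  77:2419  78:854  79:2632
  80:288  81:4066  82:5930  83:5318  84:5999  85:2719  86:4468
Giant step factor: 2448^(-87) ≡ 5324 (mod 7457).
Scan 5743·5324^i mod 7457 for i = 0, 1, …:
  i=0: 5743
Match at i=0, j=76: a = 0·87 + 76 = 76.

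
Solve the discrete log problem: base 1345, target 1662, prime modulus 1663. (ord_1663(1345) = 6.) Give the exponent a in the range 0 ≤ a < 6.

Successive powers of 1345 modulo 1663:
  1345^0=1  1345^1=1345  1345^2=1344  1345^3=1662
So 1345^3 ≡ 1662 (mod 1663), giving a = 3.

3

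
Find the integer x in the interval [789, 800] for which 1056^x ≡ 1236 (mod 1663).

796

Compute 1056^789 mod 1663 = 1055, then multiply by 1056 repeatedly:
  1056^789=1055  1056^790=1533  1056^791=749  1056^792=1019  1056^793=103
  1056^794=673  1056^795=587  1056^796=1236
Found 1236 at exponent 796.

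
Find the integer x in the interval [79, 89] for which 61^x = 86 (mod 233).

85

Compute 61^79 mod 233 = 67, then multiply by 61 repeatedly:
  61^79=67  61^80=126  61^81=230  61^82=50  61^83=21
  61^84=116  61^85=86
Found 86 at exponent 85.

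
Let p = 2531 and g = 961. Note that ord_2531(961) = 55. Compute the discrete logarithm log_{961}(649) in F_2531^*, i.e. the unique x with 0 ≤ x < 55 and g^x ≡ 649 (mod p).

Baby-step giant-step with m = ceil(sqrt(55)) = 8.
Baby table (961^j mod 2531 for j=0..7):
  0:1  1:961  2:2237  3:938  4:382  5:107  6:1587  7:1445
Giant step factor: 961^(-8) ≡ 1335 (mod 2531).
Scan 649·1335^i mod 2531 for i = 0, 1, …:
  i=0: 649   i=1: 813   i=2: 2087   i=3: 2045
  i=4: 1657   i=5: 1
Match at i=5, j=0: x = 5·8 + 0 = 40.

40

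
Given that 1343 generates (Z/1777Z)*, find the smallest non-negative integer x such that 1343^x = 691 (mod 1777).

Baby-step giant-step with m = ceil(sqrt(1776)) = 43.
Baby table (1343^j mod 1777 for j=0..42):
  0:1  1:1343  2:1771  3:827  4:36  5:369  6:1561  7:1340
  8:1296  9:845  10:1109  11:261  12:454  13:211  14:830  15:511
  16:351  17:488  18:1448  19:626  20:197  21:1575  22:595  23:1212
  24:1761  25:1613  26:96  27:984  28:1201  29:1204  30:1679  31:1661
  32:588  33:696  34:26  35:1155  36:1621  37:178  38:936  39:709
  40:1492  41:1077  42:1710
Giant step factor: 1343^(-43) ≡ 883 (mod 1777).
Scan 691·883^i mod 1777 for i = 0, 1, …:
  i=0: 691   i=1: 642   i=2: 23   i=3: 762
  i=4: 1140   i=5: 838   i=6: 722   i=7: 1360
  i=8: 1405   i=9: 269     …   i=14: 1072
  i=15: 1212
Match at i=15, j=23: x = 15·43 + 23 = 668.

668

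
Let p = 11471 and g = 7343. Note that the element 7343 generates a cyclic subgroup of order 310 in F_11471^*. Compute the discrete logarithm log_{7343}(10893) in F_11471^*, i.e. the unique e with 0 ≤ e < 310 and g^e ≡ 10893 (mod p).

Baby-step giant-step with m = ceil(sqrt(310)) = 18.
Baby table (7343^j mod 11471 for j=0..17):
  0:1  1:7343  2:5949  3:1939  4:2566  5:6756  6:8704  7:8531
  8:2  9:3215  10:427  11:3878  12:5132  13:2041  14:5937  15:5591
  16:4  17:6430
Giant step factor: 7343^(-18) ≡ 1088 (mod 11471).
Scan 10893·1088^i mod 11471 for i = 0, 1, …:
  i=0: 10893   i=1: 2041
Match at i=1, j=13: e = 1·18 + 13 = 31.

31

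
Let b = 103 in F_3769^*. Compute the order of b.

157

The order of 103 must divide p − 1 = 3768 = 2^3 · 3 · 157.
Divisors: 1, 2, 3, 4, 6, 8, 12, 24, 157, 314, 471, 628, 942, 1256, 1884, 3768.
Check each in increasing order: 103^1 ≡ 103;  103^2 ≡ 3071;  103^3 ≡ 3486;  103^4 ≡ 1003;  103^6 ≡ 940;  103^8 ≡ 3455;  103^12 ≡ 1654;  103^24 ≡ 3191;  103^157 ≡ 1.
Smallest exponent giving 1 is 157.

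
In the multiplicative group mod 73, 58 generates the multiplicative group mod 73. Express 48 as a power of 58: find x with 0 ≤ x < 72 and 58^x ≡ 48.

26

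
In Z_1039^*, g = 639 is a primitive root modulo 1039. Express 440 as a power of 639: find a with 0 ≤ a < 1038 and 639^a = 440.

49

Baby-step giant-step with m = ceil(sqrt(1038)) = 33.
Baby table (639^j mod 1039 for j=0..32):
  0:1  1:639  2:1033  3:322  4:36  5:146  6:823  7:163
  8:257  9:61  10:536  11:673  12:940  13:118  14:594  15:331
  16:592  17:92  18:604  19:487  20:532  21:195  22:964  23:908
  24:450  25:786  26:417  27:479  28:615  29:243  30:466  31:620
  32:321
Giant step factor: 639^(-33) ≡ 927 (mod 1039).
Scan 440·927^i mod 1039 for i = 0, 1, …:
  i=0: 440   i=1: 592
Match at i=1, j=16: a = 1·33 + 16 = 49.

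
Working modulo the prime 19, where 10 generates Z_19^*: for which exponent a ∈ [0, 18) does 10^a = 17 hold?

Successive powers of 10 modulo 19:
  10^0=1  10^1=10  10^2=5  10^3=12  10^4=6  10^5=3
  10^6=11  10^7=15  10^8=17
So 10^8 ≡ 17 (mod 19), giving a = 8.

8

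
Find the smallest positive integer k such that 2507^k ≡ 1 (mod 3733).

1244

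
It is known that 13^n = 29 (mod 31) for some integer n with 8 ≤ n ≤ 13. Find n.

Compute 13^8 mod 31 = 7, then multiply by 13 repeatedly:
  13^8=7  13^9=29
Found 29 at exponent 9.

9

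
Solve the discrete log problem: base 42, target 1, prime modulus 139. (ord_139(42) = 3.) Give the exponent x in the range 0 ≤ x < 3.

0

Successive powers of 42 modulo 139:
  42^0=1
So 42^0 ≡ 1 (mod 139), giving x = 0.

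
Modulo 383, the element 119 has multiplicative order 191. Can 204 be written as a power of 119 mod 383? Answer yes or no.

yes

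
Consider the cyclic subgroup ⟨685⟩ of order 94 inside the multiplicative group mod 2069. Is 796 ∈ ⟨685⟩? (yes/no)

yes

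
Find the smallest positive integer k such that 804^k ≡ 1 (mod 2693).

673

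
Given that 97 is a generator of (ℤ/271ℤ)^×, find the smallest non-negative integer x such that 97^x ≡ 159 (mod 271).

173

Baby-step giant-step with m = ceil(sqrt(270)) = 17.
Baby table (97^j mod 271 for j=0..16):
  0:1  1:97  2:195  3:216  4:85  5:115  6:44  7:203
  8:179  9:19  10:217  11:182  12:39  13:260  14:17  15:23
  16:63
Giant step factor: 97^(-17) ≡ 251 (mod 271).
Scan 159·251^i mod 271 for i = 0, 1, …:
  i=0: 159   i=1: 72   i=2: 186   i=3: 74
  i=4: 146   i=5: 61   i=6: 135   i=7: 10
  i=8: 71   i=9: 206   i=10: 216
Match at i=10, j=3: x = 10·17 + 3 = 173.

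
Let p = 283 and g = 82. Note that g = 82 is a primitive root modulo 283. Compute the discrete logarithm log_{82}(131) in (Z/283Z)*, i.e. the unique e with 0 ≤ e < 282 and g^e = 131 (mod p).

75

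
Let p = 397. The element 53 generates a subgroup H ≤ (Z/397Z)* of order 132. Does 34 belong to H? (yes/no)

yes

34 ∈ ⟨53⟩ iff 34^132 ≡ 1 (mod 397), since |⟨53⟩| = 132.
34^132 mod 397 = 1.
Since 1 = 1, 34 lies in the subgroup.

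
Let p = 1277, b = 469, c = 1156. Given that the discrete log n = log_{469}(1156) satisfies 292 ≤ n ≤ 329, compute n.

Compute 469^292 mod 1277 = 1070, then multiply by 469 repeatedly:
  469^292=1070  469^293=1246  469^294=785  469^295=389  469^296=1107
  469^297=721  469^298=1021  469^299=1251  469^300=576  469^301=697
  469^302=1258  469^303=28  469^304=362  469^305=1214  469^306=1101
  469^307=461  469^308=396  469^309=559  469^310=386  469^311=977
  469^312=1047  469^313=675  469^314=1156
Found 1156 at exponent 314.

314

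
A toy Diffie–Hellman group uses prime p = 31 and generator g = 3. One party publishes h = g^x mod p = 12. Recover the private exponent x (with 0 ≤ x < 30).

19

Successive powers of 3 modulo 31:
  3^0=1  3^1=3  3^2=9  3^3=27  3^4=19  3^5=26
  3^6=16  3^7=17  3^8=20  3^9=29  3^10=25  3^11=13
  3^12=8  3^13=24  3^14=10  3^15=30  3^16=28  3^17=22
  3^18=4  3^19=12
So 3^19 ≡ 12 (mod 31), giving x = 19.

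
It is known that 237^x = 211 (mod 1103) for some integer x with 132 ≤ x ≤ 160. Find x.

Compute 237^132 mod 1103 = 906, then multiply by 237 repeatedly:
  237^132=906  237^133=740  237^134=3  237^135=711  237^136=851
  237^137=941  237^138=211
Found 211 at exponent 138.

138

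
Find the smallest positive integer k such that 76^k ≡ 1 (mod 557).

278

The order of 76 must divide p − 1 = 556 = 2^2 · 139.
Divisors: 1, 2, 4, 139, 278, 556.
Check each in increasing order: 76^1 ≡ 76;  76^2 ≡ 206;  76^4 ≡ 104;  76^139 ≡ 556;  76^278 ≡ 1.
Smallest exponent giving 1 is 278.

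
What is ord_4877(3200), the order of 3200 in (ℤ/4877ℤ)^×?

4876

The order of 3200 must divide p − 1 = 4876 = 2^2 · 23 · 53.
Divisors: 1, 2, 4, 23, 46, 53, 92, 106, 212, 1219, 2438, 4876.
Check each in increasing order: 3200^1 ≡ 3200;  3200^2 ≡ 3177;  3200^4 ≡ 2816;  3200^23 ≡ 1722;  3200^46 ≡ 68;  3200^53 ≡ 4057;  3200^92 ≡ 4624;  3200^106 ≡ 4251;  3200^212 ≡ 1716;  3200^1219 ≡ 4158;  3200^2438 ≡ 4876;  3200^4876 ≡ 1.
Smallest exponent giving 1 is 4876.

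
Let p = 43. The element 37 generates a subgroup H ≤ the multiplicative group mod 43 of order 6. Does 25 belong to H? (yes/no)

no

⟨37⟩ has order 6; its elements mod 43 are {1, 6, 7, 36, 37, 42}.
25 is not in this set.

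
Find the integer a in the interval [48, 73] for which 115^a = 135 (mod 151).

Compute 115^48 mod 151 = 94, then multiply by 115 repeatedly:
  115^48=94  115^49=89  115^50=118  115^51=131  115^52=116
  115^53=52  115^54=91  115^55=46  115^56=5  115^57=122
  115^58=138  115^59=15  115^60=64  115^61=112  115^62=45
  115^63=41  115^64=34  115^65=135
Found 135 at exponent 65.

65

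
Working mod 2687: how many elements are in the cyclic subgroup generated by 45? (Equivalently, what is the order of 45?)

The order of 45 must divide p − 1 = 2686 = 2 · 17 · 79.
Divisors: 1, 2, 17, 34, 79, 158, 1343, 2686.
Check each in increasing order: 45^1 ≡ 45;  45^2 ≡ 2025;  45^17 ≡ 2351;  45^34 ≡ 42;  45^79 ≡ 1255;  45^158 ≡ 443;  45^1343 ≡ 2686;  45^2686 ≡ 1.
Smallest exponent giving 1 is 2686.

2686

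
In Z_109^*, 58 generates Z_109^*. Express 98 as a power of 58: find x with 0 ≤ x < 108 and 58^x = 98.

11

Baby-step giant-step with m = ceil(sqrt(108)) = 11.
Baby table (58^j mod 109 for j=0..10):
  0:1  1:58  2:94  3:2  4:7  5:79  6:4  7:14
  8:49  9:8  10:28
Giant step factor: 58^(-11) ≡ 99 (mod 109).
Scan 98·99^i mod 109 for i = 0, 1, …:
  i=0: 98   i=1: 1
Match at i=1, j=0: x = 1·11 + 0 = 11.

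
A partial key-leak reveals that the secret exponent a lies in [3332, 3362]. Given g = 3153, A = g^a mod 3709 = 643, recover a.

3359

Compute 3153^3332 mod 3709 = 1001, then multiply by 3153 repeatedly:
  3153^3332=1001  3153^3333=3503  3153^3334=3266  3153^3335=1514  3153^3336=159
  3153^3337=612  3153^3338=956  3153^3339=2560  3153^3340=896  3153^3341=2539
  3153^3342=1445  3153^3343=1433  3153^3344=687  3153^3345=55  3153^3346=2801
  3153^3347=424  3153^3348=1632  3153^3349=1313  3153^3350=645  3153^3351=1153
  3153^3352=589  3153^3353=2617  3153^3354=2585  3153^3355=1832  3153^3356=1383
  3153^3357=2524  3153^3358=2367  3153^3359=643
Found 643 at exponent 3359.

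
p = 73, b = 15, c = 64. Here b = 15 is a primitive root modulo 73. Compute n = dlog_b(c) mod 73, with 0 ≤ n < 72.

Baby-step giant-step with m = ceil(sqrt(72)) = 9.
Baby table (15^j mod 73 for j=0..8):
  0:1  1:15  2:6  3:17  4:36  5:29  6:70  7:28
  8:55
Giant step factor: 15^(-9) ≡ 10 (mod 73).
Scan 64·10^i mod 73 for i = 0, 1, …:
  i=0: 64   i=1: 56   i=2: 49   i=3: 52
  i=4: 9   i=5: 17
Match at i=5, j=3: n = 5·9 + 3 = 48.

48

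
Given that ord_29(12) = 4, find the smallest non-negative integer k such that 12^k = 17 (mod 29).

Successive powers of 12 modulo 29:
  12^0=1  12^1=12  12^2=28  12^3=17
So 12^3 ≡ 17 (mod 29), giving k = 3.

3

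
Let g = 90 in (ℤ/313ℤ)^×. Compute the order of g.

312

The order of 90 must divide p − 1 = 312 = 2^3 · 3 · 13.
Divisors: 1, 2, 3, 4, 6, 8, 12, 13, 24, 26, 39, 52, 78, 104, 156, 312.
Check each in increasing order: 90^1 ≡ 90;  90^2 ≡ 275;  90^3 ≡ 23;  90^4 ≡ 192;  90^6 ≡ 216;  90^8 ≡ 243;  90^12 ≡ 19;  90^13 ≡ 145;  90^24 ≡ 48;  90^26 ≡ 54;  90^39 ≡ 5;  90^52 ≡ 99;  90^78 ≡ 25;  90^104 ≡ 98;  90^156 ≡ 312;  90^312 ≡ 1.
Smallest exponent giving 1 is 312.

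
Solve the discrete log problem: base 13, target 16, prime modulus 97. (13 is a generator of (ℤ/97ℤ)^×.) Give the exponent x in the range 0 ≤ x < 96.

40

Baby-step giant-step with m = ceil(sqrt(96)) = 10.
Baby table (13^j mod 97 for j=0..9):
  0:1  1:13  2:72  3:63  4:43  5:74  6:89  7:90
  8:6  9:78
Giant step factor: 13^(-10) ≡ 86 (mod 97).
Scan 16·86^i mod 97 for i = 0, 1, …:
  i=0: 16   i=1: 18   i=2: 93   i=3: 44
  i=4: 1
Match at i=4, j=0: x = 4·10 + 0 = 40.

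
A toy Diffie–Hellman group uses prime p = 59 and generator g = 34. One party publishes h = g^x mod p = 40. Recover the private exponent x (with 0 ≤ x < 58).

37

Baby-step giant-step with m = ceil(sqrt(58)) = 8.
Baby table (34^j mod 59 for j=0..7):
  0:1  1:34  2:35  3:10  4:45  5:55  6:41  7:37
Giant step factor: 34^(-8) ≡ 28 (mod 59).
Scan 40·28^i mod 59 for i = 0, 1, …:
  i=0: 40   i=1: 58   i=2: 31   i=3: 42
  i=4: 55
Match at i=4, j=5: x = 4·8 + 5 = 37.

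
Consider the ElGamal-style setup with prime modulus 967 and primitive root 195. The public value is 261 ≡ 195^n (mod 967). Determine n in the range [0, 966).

207

Baby-step giant-step with m = ceil(sqrt(966)) = 32.
Baby table (195^j mod 967 for j=0..31):
  0:1  1:195  2:312  3:886  4:644  5:837  6:759  7:54
  8:860  9:409  10:461  11:931  12:716  13:372  14:15  15:24
  16:812  17:719  18:957  19:951  20:748  21:810  22:329  23:333
  24:146  25:427  26:103  27:745  28:225  29:360  30:576  31:148
Giant step factor: 195^(-32) ≡ 664 (mod 967).
Scan 261·664^i mod 967 for i = 0, 1, …:
  i=0: 261   i=1: 211   i=2: 856   i=3: 755
  i=4: 414   i=5: 268   i=6: 24
Match at i=6, j=15: n = 6·32 + 15 = 207.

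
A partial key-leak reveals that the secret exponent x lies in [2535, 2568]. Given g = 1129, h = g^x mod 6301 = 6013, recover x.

2565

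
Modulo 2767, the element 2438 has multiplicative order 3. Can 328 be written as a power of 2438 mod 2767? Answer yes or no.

328 ∈ ⟨2438⟩ iff 328^3 ≡ 1 (mod 2767), since |⟨2438⟩| = 3.
328^3 mod 2767 = 1.
Since 1 = 1, 328 lies in the subgroup.

yes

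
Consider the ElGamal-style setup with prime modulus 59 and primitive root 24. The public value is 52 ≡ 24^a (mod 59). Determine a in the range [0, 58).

37

Baby-step giant-step with m = ceil(sqrt(58)) = 8.
Baby table (24^j mod 59 for j=0..7):
  0:1  1:24  2:45  3:18  4:19  5:43  6:29  7:47
Giant step factor: 24^(-8) ≡ 17 (mod 59).
Scan 52·17^i mod 59 for i = 0, 1, …:
  i=0: 52   i=1: 58   i=2: 42   i=3: 6
  i=4: 43
Match at i=4, j=5: a = 4·8 + 5 = 37.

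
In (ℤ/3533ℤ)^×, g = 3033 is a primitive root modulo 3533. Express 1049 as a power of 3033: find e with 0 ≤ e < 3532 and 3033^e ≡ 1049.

Baby-step giant-step with m = ceil(sqrt(3532)) = 60.
Baby table (3033^j mod 3533 for j=0..59):
  0:1  1:3033  2:2690  3:1073  4:516  5:3442  6:3104  7:2520
  8:1281  9:2506  10:1215  11:176  12:325  13:18  14:1599  15:2491
  16:1649  17:2222  18:1895  19:2877  20:2964  21:1860  22:2712  23:672
  24:3168  25:2317  26:324  27:518  28:2442  29:1418  30:1133  31:2313
  32:2324  33:357  34:1683  35:2887  36:1497  37:496  38:2843  39:2299
  40:2258  41:1560  42:793  43:2729  44:2771  45:2969  46:2893  47:2030
  48:2504  49:2215  50:1862  51:1712  52:2519  53:1781  54:3349  55:142
  56:3193  57:416  58:447  59:2612
Giant step factor: 3033^(-60) ≡ 2841 (mod 3533).
Scan 1049·2841^i mod 3533 for i = 0, 1, …:
  i=0: 1049   i=1: 1890   i=2: 2863   i=3: 817
  i=4: 3449   i=5: 1600   i=6: 2162   i=7: 1888
  i=8: 714   i=9: 532     …   i=13: 2544
  i=14: 2519
Match at i=14, j=52: e = 14·60 + 52 = 892.

892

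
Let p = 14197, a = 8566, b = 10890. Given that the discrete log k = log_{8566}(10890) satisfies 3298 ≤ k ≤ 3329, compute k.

3298

Compute 8566^3298 mod 14197 = 10890, then multiply by 8566 repeatedly:
  8566^3298=10890
Found 10890 at exponent 3298.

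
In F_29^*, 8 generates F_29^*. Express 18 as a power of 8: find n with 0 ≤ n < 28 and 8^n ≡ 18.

Successive powers of 8 modulo 29:
  8^0=1  8^1=8  8^2=6  8^3=19  8^4=7  8^5=27
  8^6=13  8^7=17  8^8=20  8^9=15  8^10=4  8^11=3
  8^12=24  8^13=18
So 8^13 ≡ 18 (mod 29), giving n = 13.

13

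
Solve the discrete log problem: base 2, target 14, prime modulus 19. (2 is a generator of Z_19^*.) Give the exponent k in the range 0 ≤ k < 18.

7

Successive powers of 2 modulo 19:
  2^0=1  2^1=2  2^2=4  2^3=8  2^4=16  2^5=13
  2^6=7  2^7=14
So 2^7 ≡ 14 (mod 19), giving k = 7.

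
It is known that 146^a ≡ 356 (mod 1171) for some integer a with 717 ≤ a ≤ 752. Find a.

Compute 146^717 mod 1171 = 960, then multiply by 146 repeatedly:
  146^717=960  146^718=811  146^719=135  146^720=974  146^721=513
  146^722=1125  146^723=310  146^724=762  146^725=7  146^726=1022
  146^727=495  146^728=839  146^729=710  146^730=612  146^731=356
Found 356 at exponent 731.

731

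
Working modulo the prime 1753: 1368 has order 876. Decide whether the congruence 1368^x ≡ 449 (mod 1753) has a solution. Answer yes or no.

449 ∈ ⟨1368⟩ iff 449^876 ≡ 1 (mod 1753), since |⟨1368⟩| = 876.
449^876 mod 1753 = 1752.
Since 1752 ≠ 1, 449 does not lie in the subgroup.

no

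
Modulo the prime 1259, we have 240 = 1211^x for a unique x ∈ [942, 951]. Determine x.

948

Compute 1211^942 mod 1259 = 209, then multiply by 1211 repeatedly:
  1211^942=209  1211^943=40  1211^944=598  1211^945=253  1211^946=446
  1211^947=1254  1211^948=240
Found 240 at exponent 948.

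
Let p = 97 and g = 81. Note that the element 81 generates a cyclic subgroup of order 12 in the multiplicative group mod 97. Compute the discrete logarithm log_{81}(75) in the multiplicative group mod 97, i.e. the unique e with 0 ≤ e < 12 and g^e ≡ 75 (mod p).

3

Successive powers of 81 modulo 97:
  81^0=1  81^1=81  81^2=62  81^3=75
So 81^3 ≡ 75 (mod 97), giving e = 3.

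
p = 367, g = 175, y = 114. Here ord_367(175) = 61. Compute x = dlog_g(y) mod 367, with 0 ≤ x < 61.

30

Baby-step giant-step with m = ceil(sqrt(61)) = 8.
Baby table (175^j mod 367 for j=0..7):
  0:1  1:175  2:164  3:74  4:105  5:25  6:338  7:63
Giant step factor: 175^(-8) ≡ 49 (mod 367).
Scan 114·49^i mod 367 for i = 0, 1, …:
  i=0: 114   i=1: 81   i=2: 299   i=3: 338
Match at i=3, j=6: x = 3·8 + 6 = 30.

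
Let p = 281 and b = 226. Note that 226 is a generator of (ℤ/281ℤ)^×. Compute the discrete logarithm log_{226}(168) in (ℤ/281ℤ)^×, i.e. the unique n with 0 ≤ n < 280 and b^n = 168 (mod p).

145

Baby-step giant-step with m = ceil(sqrt(280)) = 17.
Baby table (226^j mod 281 for j=0..16):
  0:1  1:226  2:215  3:258  4:141  5:113  6:248  7:129
  8:211  9:197  10:124  11:205  12:246  13:239  14:62  15:243
  16:123
Giant step factor: 226^(-17) ≡ 107 (mod 281).
Scan 168·107^i mod 281 for i = 0, 1, …:
  i=0: 168   i=1: 273   i=2: 268   i=3: 14
  i=4: 93   i=5: 116   i=6: 48   i=7: 78
  i=8: 197
Match at i=8, j=9: n = 8·17 + 9 = 145.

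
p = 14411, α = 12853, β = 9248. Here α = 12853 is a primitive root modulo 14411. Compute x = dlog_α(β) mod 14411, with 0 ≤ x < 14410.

Baby-step giant-step with m = ceil(sqrt(14410)) = 121.
Baby table (12853^j mod 14411 for j=0..120):
  0:1  1:12853  2:6316  3:2385  4:2208  5:4165  6:10291  7:6065
  8:4346  9:2102  10:10792  11:3701  12:12653  13:874  14:7353  15:771
  16:9306  17:13129  18:8638  19:1870  20:11973  21:8311  22:6951  23:7414
  24:6610  25:5485  26:93  27:13627  28:10948  29:5640  30:3590  31:12659
  32:5937  33:2016  34:670  35:8143  36:9297  37:12740  38:9438  39:9227
  40:6512  41:14059  42:798  43:10473  44:10729  45:978  46:3842  47:9140
  48:12359  49:12185  50:9468  51:5720  52:8649  53:13554  54:9394  55:5724
  56:2417  57:9996  58:4523  59:145  60:4666  61:7927  62:14372  63:3118
  64:13074  65:7862  66:354  67:10497  68:2159  69:8452  70:3438  71:4488
  72:11442  73:14182  74:10918  75:9147  76:1453  77:13164  78:11752  79:6765
  80:8982  81:13536  82:8616  83:7324  84:2720  85:13485  86:1608  87:2250
  88:10784  89:1754  90:5358  91:10616  92:4100  93:10684  94:13444  95:7842
  96:2692  97:13876  98:12103  99:7525  100:6604  101:422  102:5430  103:13728
  104:12111  105:9472  106:13899  107:5091  108:8683  109:3815  110:7973  111:348
  112:5434  113:7496  114:8553  115:4601  116:8320  117:7340  118:6614  119:13664
  120:10946
Giant step factor: 12853^(-121) ≡ 3583 (mod 14411).
Scan 9248·3583^i mod 14411 for i = 0, 1, …:
  i=0: 9248   i=1: 4695   i=2: 4548   i=3: 11054
  i=4: 5054   i=5: 8266   i=6: 2473   i=7: 12405
  i=8: 3591   i=9: 11941     …   i=109: 5152
  i=110: 13536
Match at i=110, j=81: x = 110·121 + 81 = 13391.

13391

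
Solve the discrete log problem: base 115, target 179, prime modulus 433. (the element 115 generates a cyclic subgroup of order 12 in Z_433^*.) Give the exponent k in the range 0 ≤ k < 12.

3

Successive powers of 115 modulo 433:
  115^0=1  115^1=115  115^2=235  115^3=179
So 115^3 ≡ 179 (mod 433), giving k = 3.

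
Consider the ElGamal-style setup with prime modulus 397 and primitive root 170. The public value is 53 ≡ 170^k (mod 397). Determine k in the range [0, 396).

Baby-step giant-step with m = ceil(sqrt(396)) = 20.
Baby table (170^j mod 397 for j=0..19):
  0:1  1:170  2:316  3:125  4:209  5:197  6:142  7:320
  8:11  9:282  10:300  11:184  12:314  13:182  14:371  15:344
  16:121  17:323  18:124  19:39
Giant step factor: 170^(-20) ≡ 10 (mod 397).
Scan 53·10^i mod 397 for i = 0, 1, …:
  i=0: 53   i=1: 133   i=2: 139   i=3: 199
  i=4: 5   i=5: 50   i=6: 103   i=7: 236
  i=8: 375   i=9: 177   i=10: 182
Match at i=10, j=13: k = 10·20 + 13 = 213.

213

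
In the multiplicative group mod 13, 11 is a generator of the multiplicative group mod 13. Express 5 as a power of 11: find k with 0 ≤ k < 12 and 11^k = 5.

3

Successive powers of 11 modulo 13:
  11^0=1  11^1=11  11^2=4  11^3=5
So 11^3 ≡ 5 (mod 13), giving k = 3.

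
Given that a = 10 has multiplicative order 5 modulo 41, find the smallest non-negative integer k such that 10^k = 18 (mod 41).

2

Successive powers of 10 modulo 41:
  10^0=1  10^1=10  10^2=18
So 10^2 ≡ 18 (mod 41), giving k = 2.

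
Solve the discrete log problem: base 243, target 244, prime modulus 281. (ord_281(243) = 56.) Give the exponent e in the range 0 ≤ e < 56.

55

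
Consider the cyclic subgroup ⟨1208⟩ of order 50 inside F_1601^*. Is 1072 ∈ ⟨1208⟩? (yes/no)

no

1072 ∈ ⟨1208⟩ iff 1072^50 ≡ 1 (mod 1601), since |⟨1208⟩| = 50.
1072^50 mod 1601 = 1221.
Since 1221 ≠ 1, 1072 does not lie in the subgroup.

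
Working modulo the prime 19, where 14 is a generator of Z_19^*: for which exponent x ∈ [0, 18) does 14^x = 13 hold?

Successive powers of 14 modulo 19:
  14^0=1  14^1=14  14^2=6  14^3=8  14^4=17  14^5=10
  14^6=7  14^7=3  14^8=4  14^9=18  14^10=5  14^11=13
So 14^11 ≡ 13 (mod 19), giving x = 11.

11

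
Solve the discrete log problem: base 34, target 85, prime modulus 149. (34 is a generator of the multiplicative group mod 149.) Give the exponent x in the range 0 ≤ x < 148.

Baby-step giant-step with m = ceil(sqrt(148)) = 13.
Baby table (34^j mod 149 for j=0..12):
  0:1  1:34  2:113  3:117  4:104  5:109  6:130  7:99
  8:88  9:12  10:110  11:15  12:63
Giant step factor: 34^(-13) ≡ 8 (mod 149).
Scan 85·8^i mod 149 for i = 0, 1, …:
  i=0: 85   i=1: 84   i=2: 76   i=3: 12
Match at i=3, j=9: x = 3·13 + 9 = 48.

48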